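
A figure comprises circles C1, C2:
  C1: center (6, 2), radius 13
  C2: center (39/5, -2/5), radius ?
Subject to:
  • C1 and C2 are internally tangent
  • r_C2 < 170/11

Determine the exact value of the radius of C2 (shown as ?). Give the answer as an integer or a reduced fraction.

1. [int C1,C2]  r_C2² − 26r_C2 + 160 = 0  ⇒  r_C2 = 10 or 16
2. given r_C2 < 170/11: keep 10

10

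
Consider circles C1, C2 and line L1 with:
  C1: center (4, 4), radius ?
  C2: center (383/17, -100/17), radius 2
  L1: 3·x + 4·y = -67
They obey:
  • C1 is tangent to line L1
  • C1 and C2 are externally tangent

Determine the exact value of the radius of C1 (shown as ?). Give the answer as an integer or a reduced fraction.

19

1. [C1‖L1]  r_C1² − 361 = 0  ⇒  r_C1 = 19 (r>0 drops 1)
2. [ext C1·C2]  r_C1² + 4r_C1 − 437 = 0  ⇒  r_C1 = 19 (r>0 drops 1)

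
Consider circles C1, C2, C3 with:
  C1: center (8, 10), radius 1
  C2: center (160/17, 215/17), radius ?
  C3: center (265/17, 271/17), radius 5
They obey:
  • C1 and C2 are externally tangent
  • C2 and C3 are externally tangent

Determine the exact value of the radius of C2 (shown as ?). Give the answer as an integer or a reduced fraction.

2

1. [ext C1·C2]  r_C2² + 2r_C2 − 8 = 0  ⇒  r_C2 = 2 (r>0 drops 1)
2. [ext C2·C3]  r_C2² + 10r_C2 − 24 = 0  ⇒  r_C2 = 2 (r>0 drops 1)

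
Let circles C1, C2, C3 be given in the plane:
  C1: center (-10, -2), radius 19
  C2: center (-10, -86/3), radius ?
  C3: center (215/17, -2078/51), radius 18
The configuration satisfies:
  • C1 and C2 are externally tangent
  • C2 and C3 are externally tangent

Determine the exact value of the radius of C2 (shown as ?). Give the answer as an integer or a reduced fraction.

23/3

1. [ext C1·C2]  r_C2² + 38r_C2 − 3151/9 = 0  ⇒  r_C2 = 23/3 (r>0 drops 1)
2. [ext C2·C3]  r_C2² + 36r_C2 − 3013/9 = 0  ⇒  r_C2 = 23/3 (r>0 drops 1)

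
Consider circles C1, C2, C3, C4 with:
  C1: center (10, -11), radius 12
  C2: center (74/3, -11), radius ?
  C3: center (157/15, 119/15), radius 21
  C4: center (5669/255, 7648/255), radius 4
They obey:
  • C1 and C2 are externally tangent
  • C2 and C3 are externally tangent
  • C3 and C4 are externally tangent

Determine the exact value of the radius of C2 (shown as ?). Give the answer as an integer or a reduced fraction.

1. [ext C1·C2]  r_C2² + 24r_C2 − 640/9 = 0  ⇒  r_C2 = 8/3 (r>0 drops 1)
2. [ext C2·C3]  r_C2² + 42r_C2 − 1072/9 = 0  ⇒  r_C2 = 8/3 (r>0 drops 1)

8/3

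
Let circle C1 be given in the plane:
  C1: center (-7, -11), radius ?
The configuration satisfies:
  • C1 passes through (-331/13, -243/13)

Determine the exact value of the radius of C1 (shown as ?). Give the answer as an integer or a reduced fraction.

20

1. [C1∋P]  r_C1² − 400 = 0  ⇒  r_C1 = 20 (r>0 drops 1)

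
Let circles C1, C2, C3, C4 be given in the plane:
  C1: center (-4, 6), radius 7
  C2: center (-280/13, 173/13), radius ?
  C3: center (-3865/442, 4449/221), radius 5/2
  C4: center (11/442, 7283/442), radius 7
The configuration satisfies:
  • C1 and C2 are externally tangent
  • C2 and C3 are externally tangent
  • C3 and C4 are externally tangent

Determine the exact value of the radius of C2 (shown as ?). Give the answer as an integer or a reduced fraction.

12

1. [ext C1·C2]  r_C2² + 14r_C2 − 312 = 0  ⇒  r_C2 = 12 (r>0 drops 1)
2. [ext C2·C3]  r_C2² + 5r_C2 − 204 = 0  ⇒  r_C2 = 12 (r>0 drops 1)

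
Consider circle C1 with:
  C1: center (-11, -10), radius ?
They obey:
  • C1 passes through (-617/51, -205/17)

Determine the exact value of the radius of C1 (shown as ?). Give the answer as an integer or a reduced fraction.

1. [C1∋P]  r_C1² − 49/9 = 0  ⇒  r_C1 = 7/3 (r>0 drops 1)

7/3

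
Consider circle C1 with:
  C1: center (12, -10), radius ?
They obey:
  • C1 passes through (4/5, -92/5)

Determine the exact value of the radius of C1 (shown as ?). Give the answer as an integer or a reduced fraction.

14

1. [C1∋P]  r_C1² − 196 = 0  ⇒  r_C1 = 14 (r>0 drops 1)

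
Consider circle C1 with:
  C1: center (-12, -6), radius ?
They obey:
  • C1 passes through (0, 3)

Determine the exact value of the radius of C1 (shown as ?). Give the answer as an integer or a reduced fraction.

15

1. [C1∋P]  r_C1² − 225 = 0  ⇒  r_C1 = 15 (r>0 drops 1)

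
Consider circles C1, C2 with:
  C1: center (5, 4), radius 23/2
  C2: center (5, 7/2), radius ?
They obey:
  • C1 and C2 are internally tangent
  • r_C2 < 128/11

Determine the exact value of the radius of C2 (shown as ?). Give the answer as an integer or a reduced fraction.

1. [int C1,C2]  r_C2² − 23r_C2 + 132 = 0  ⇒  r_C2 = 11 or 12
2. given r_C2 < 128/11: keep 11

11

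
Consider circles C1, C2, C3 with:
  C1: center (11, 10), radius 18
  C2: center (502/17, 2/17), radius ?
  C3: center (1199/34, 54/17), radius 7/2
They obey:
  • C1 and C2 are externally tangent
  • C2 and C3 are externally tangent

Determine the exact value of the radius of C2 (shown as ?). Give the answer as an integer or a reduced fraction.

3

1. [ext C1·C2]  r_C2² + 36r_C2 − 117 = 0  ⇒  r_C2 = 3 (r>0 drops 1)
2. [ext C2·C3]  r_C2² + 7r_C2 − 30 = 0  ⇒  r_C2 = 3 (r>0 drops 1)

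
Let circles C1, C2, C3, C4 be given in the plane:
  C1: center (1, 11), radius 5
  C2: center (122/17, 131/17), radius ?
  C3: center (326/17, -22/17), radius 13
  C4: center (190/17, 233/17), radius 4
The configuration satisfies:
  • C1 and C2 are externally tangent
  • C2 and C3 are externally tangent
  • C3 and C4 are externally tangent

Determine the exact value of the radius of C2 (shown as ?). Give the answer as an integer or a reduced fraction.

2

1. [ext C1·C2]  r_C2² + 10r_C2 − 24 = 0  ⇒  r_C2 = 2 (r>0 drops 1)
2. [ext C2·C3]  r_C2² + 26r_C2 − 56 = 0  ⇒  r_C2 = 2 (r>0 drops 1)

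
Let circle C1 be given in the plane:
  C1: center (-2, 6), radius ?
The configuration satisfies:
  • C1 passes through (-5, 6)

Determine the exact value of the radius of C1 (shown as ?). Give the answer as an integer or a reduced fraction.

3

1. [C1∋P]  r_C1² − 9 = 0  ⇒  r_C1 = 3 (r>0 drops 1)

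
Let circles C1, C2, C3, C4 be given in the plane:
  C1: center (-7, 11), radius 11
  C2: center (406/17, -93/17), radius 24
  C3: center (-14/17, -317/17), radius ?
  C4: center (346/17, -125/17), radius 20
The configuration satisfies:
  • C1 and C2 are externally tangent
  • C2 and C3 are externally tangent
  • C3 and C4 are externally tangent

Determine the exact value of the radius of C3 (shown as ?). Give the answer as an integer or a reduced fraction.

4

1. [ext C2·C3]  r_C3² + 48r_C3 − 208 = 0  ⇒  r_C3 = 4 (r>0 drops 1)
2. [ext C3·C4]  r_C3² + 40r_C3 − 176 = 0  ⇒  r_C3 = 4 (r>0 drops 1)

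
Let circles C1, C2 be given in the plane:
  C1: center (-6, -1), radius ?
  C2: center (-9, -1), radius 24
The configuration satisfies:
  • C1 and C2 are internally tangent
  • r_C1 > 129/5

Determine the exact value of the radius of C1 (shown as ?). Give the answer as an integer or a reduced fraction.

27

1. [int C1,C2]  r_C1² − 48r_C1 + 567 = 0  ⇒  r_C1 = 21 or 27
2. given r_C1 > 129/5: keep 27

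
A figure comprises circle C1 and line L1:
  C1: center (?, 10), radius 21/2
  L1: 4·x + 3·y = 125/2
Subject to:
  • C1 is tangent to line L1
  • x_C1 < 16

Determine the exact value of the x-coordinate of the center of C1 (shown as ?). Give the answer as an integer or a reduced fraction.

1. [C1‖L1]  x_C1² − (65/4)x_C1 − 425/4 = 0  ⇒  x_C1 = -5 or 85/4
2. given x_C1 < 16: keep -5

-5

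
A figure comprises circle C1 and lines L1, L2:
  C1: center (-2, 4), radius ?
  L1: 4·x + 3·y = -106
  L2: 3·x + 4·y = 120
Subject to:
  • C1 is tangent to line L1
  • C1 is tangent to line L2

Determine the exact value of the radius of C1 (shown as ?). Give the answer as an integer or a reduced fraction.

22

1. [C1‖L1]  r_C1² − 484 = 0  ⇒  r_C1 = 22 (r>0 drops 1)
2. [C1‖L2]  r_C1² − 484 = 0  ⇒  r_C1 = 22 (r>0 drops 1)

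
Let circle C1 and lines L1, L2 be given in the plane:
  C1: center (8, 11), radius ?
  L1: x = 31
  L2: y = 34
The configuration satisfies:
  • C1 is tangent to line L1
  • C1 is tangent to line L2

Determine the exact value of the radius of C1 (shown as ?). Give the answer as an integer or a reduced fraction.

23

1. [C1‖L1]  r_C1² − 529 = 0  ⇒  r_C1 = 23 (r>0 drops 1)
2. [C1‖L2]  r_C1² − 529 = 0  ⇒  r_C1 = 23 (r>0 drops 1)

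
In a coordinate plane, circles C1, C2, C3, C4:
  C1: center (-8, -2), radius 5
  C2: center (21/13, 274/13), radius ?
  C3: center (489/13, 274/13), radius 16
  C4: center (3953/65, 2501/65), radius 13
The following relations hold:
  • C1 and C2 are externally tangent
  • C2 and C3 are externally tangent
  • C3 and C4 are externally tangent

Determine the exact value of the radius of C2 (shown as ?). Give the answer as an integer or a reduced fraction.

1. [ext C1·C2]  r_C2² + 10r_C2 − 600 = 0  ⇒  r_C2 = 20 (r>0 drops 1)
2. [ext C2·C3]  r_C2² + 32r_C2 − 1040 = 0  ⇒  r_C2 = 20 (r>0 drops 1)

20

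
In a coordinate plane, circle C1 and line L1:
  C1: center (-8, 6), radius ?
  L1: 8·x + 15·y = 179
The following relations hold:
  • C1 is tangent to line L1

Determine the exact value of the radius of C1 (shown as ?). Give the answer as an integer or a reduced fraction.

1. [C1‖L1]  r_C1² − 81 = 0  ⇒  r_C1 = 9 (r>0 drops 1)

9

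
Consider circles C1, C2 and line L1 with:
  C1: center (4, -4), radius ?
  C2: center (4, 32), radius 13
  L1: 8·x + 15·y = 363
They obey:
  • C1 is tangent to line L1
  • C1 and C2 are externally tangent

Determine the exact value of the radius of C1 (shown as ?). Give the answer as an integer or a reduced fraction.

1. [C1‖L1]  r_C1² − 529 = 0  ⇒  r_C1 = 23 (r>0 drops 1)
2. [ext C1·C2]  r_C1² + 26r_C1 − 1127 = 0  ⇒  r_C1 = 23 (r>0 drops 1)

23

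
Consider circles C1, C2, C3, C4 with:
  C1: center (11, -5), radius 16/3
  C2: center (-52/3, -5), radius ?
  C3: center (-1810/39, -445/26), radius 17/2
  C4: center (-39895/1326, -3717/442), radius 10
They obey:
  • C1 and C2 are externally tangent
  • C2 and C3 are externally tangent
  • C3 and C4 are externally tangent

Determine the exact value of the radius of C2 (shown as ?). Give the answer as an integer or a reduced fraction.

23

1. [ext C1·C2]  r_C2² + (32/3)r_C2 − 2323/3 = 0  ⇒  r_C2 = 23 (r>0 drops 1)
2. [ext C2·C3]  r_C2² + 17r_C2 − 920 = 0  ⇒  r_C2 = 23 (r>0 drops 1)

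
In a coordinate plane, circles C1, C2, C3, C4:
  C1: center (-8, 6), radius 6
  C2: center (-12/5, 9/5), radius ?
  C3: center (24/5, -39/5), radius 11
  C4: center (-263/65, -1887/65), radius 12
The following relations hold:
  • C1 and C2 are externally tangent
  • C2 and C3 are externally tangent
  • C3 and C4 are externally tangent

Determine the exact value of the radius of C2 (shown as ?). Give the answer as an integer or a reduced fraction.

1. [ext C1·C2]  r_C2² + 12r_C2 − 13 = 0  ⇒  r_C2 = 1 (r>0 drops 1)
2. [ext C2·C3]  r_C2² + 22r_C2 − 23 = 0  ⇒  r_C2 = 1 (r>0 drops 1)

1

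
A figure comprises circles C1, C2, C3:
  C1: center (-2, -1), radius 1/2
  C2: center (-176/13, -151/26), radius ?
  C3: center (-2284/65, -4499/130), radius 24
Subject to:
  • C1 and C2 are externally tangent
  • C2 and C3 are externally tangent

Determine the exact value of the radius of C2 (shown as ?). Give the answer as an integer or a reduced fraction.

12

1. [ext C1·C2]  r_C2² + 1r_C2 − 156 = 0  ⇒  r_C2 = 12 (r>0 drops 1)
2. [ext C2·C3]  r_C2² + 48r_C2 − 720 = 0  ⇒  r_C2 = 12 (r>0 drops 1)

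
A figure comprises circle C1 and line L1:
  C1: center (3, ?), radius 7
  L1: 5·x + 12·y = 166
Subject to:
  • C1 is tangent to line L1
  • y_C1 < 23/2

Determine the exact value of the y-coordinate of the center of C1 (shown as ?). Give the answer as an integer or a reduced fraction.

1. [C1‖L1]  y_C1² − (151/6)y_C1 + 605/6 = 0  ⇒  y_C1 = 5 or 121/6
2. given y_C1 < 23/2: keep 5

5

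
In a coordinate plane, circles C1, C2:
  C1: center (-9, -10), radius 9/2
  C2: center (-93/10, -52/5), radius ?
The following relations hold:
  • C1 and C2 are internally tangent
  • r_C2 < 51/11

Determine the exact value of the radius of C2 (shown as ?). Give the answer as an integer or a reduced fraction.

1. [int C1,C2]  r_C2² − 9r_C2 + 20 = 0  ⇒  r_C2 = 4 or 5
2. given r_C2 < 51/11: keep 4

4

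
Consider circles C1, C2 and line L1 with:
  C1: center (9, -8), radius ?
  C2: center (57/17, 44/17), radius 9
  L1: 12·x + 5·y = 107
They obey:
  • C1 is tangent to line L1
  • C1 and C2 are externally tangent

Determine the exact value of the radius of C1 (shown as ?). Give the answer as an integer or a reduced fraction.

3

1. [C1‖L1]  r_C1² − 9 = 0  ⇒  r_C1 = 3 (r>0 drops 1)
2. [ext C1·C2]  r_C1² + 18r_C1 − 63 = 0  ⇒  r_C1 = 3 (r>0 drops 1)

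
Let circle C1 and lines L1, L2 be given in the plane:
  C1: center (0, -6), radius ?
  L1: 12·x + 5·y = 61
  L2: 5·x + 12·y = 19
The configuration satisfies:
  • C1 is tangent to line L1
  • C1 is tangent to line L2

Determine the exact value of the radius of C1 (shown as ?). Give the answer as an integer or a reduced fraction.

7

1. [C1‖L1]  r_C1² − 49 = 0  ⇒  r_C1 = 7 (r>0 drops 1)
2. [C1‖L2]  r_C1² − 49 = 0  ⇒  r_C1 = 7 (r>0 drops 1)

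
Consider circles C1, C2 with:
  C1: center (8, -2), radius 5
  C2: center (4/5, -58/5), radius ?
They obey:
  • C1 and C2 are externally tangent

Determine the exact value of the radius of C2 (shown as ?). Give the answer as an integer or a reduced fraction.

1. [ext C1·C2]  r_C2² + 10r_C2 − 119 = 0  ⇒  r_C2 = 7 (r>0 drops 1)

7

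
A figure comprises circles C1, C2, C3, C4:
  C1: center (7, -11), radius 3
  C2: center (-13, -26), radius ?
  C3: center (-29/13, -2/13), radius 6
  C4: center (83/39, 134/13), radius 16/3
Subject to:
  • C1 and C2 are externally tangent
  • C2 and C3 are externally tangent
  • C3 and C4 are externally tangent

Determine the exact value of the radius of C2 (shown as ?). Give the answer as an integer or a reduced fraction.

1. [ext C1·C2]  r_C2² + 6r_C2 − 616 = 0  ⇒  r_C2 = 22 (r>0 drops 1)
2. [ext C2·C3]  r_C2² + 12r_C2 − 748 = 0  ⇒  r_C2 = 22 (r>0 drops 1)

22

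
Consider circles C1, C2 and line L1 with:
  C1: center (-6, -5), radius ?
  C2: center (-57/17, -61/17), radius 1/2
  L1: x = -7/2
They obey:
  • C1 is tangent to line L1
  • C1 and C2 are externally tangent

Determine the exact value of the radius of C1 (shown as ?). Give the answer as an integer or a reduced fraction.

5/2

1. [C1‖L1]  r_C1² − 25/4 = 0  ⇒  r_C1 = 5/2 (r>0 drops 1)
2. [ext C1·C2]  r_C1² + 1r_C1 − 35/4 = 0  ⇒  r_C1 = 5/2 (r>0 drops 1)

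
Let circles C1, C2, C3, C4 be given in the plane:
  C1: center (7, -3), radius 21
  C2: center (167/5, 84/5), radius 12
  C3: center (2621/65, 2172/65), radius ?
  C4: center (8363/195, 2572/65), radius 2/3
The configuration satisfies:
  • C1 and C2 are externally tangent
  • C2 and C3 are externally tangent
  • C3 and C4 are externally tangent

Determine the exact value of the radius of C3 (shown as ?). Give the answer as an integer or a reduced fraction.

1. [ext C2·C3]  r_C3² + 24r_C3 − 180 = 0  ⇒  r_C3 = 6 (r>0 drops 1)
2. [ext C3·C4]  r_C3² + (4/3)r_C3 − 44 = 0  ⇒  r_C3 = 6 (r>0 drops 1)

6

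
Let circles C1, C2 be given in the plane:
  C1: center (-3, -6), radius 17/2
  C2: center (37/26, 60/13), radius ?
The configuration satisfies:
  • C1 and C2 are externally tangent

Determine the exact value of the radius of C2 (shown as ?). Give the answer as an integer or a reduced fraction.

3

1. [ext C1·C2]  r_C2² + 17r_C2 − 60 = 0  ⇒  r_C2 = 3 (r>0 drops 1)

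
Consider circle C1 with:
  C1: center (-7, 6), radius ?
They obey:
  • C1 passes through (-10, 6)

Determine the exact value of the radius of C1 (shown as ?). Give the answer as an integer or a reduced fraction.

3

1. [C1∋P]  r_C1² − 9 = 0  ⇒  r_C1 = 3 (r>0 drops 1)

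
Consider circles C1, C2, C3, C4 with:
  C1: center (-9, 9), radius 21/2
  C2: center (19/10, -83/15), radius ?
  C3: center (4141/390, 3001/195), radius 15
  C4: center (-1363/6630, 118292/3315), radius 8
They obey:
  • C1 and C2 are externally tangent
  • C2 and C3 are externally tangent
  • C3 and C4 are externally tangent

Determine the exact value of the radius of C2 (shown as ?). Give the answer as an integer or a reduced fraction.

1. [ext C1·C2]  r_C2² + 21r_C2 − 1978/9 = 0  ⇒  r_C2 = 23/3 (r>0 drops 1)
2. [ext C2·C3]  r_C2² + 30r_C2 − 2599/9 = 0  ⇒  r_C2 = 23/3 (r>0 drops 1)

23/3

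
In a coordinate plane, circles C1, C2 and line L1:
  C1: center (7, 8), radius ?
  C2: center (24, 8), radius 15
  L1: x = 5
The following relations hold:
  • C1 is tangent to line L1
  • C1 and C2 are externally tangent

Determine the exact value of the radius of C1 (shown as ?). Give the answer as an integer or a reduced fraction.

2

1. [C1‖L1]  r_C1² − 4 = 0  ⇒  r_C1 = 2 (r>0 drops 1)
2. [ext C1·C2]  r_C1² + 30r_C1 − 64 = 0  ⇒  r_C1 = 2 (r>0 drops 1)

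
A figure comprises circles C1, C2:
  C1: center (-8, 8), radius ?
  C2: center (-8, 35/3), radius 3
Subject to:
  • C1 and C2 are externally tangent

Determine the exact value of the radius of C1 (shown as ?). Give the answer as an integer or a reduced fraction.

2/3

1. [ext C1·C2]  r_C1² + 6r_C1 − 40/9 = 0  ⇒  r_C1 = 2/3 (r>0 drops 1)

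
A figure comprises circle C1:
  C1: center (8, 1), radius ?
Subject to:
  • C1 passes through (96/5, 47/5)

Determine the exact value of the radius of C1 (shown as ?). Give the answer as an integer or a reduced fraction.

1. [C1∋P]  r_C1² − 196 = 0  ⇒  r_C1 = 14 (r>0 drops 1)

14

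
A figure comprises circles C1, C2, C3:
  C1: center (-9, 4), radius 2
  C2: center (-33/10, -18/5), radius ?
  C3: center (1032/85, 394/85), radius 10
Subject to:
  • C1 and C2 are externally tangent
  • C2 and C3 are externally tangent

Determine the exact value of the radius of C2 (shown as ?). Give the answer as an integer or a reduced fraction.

15/2

1. [ext C1·C2]  r_C2² + 4r_C2 − 345/4 = 0  ⇒  r_C2 = 15/2 (r>0 drops 1)
2. [ext C2·C3]  r_C2² + 20r_C2 − 825/4 = 0  ⇒  r_C2 = 15/2 (r>0 drops 1)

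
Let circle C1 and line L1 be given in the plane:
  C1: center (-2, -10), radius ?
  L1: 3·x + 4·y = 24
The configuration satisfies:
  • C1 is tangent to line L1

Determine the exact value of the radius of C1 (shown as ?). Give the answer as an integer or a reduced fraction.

14

1. [C1‖L1]  r_C1² − 196 = 0  ⇒  r_C1 = 14 (r>0 drops 1)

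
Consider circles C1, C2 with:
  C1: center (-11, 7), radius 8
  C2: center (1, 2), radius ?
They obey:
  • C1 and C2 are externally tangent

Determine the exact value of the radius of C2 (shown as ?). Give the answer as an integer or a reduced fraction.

5

1. [ext C1·C2]  r_C2² + 16r_C2 − 105 = 0  ⇒  r_C2 = 5 (r>0 drops 1)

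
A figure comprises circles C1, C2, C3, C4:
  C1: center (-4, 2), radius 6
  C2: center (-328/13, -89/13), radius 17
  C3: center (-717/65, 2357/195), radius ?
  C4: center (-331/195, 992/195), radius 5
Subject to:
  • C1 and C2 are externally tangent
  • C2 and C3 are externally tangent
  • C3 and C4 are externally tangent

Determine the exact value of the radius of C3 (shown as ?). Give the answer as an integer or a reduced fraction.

1. [ext C2·C3]  r_C3² + 34r_C3 − 2440/9 = 0  ⇒  r_C3 = 20/3 (r>0 drops 1)
2. [ext C3·C4]  r_C3² + 10r_C3 − 1000/9 = 0  ⇒  r_C3 = 20/3 (r>0 drops 1)

20/3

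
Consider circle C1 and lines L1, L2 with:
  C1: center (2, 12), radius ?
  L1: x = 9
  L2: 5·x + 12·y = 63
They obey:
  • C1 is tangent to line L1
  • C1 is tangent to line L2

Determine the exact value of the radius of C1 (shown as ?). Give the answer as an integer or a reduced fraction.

1. [C1‖L1]  r_C1² − 49 = 0  ⇒  r_C1 = 7 (r>0 drops 1)
2. [C1‖L2]  r_C1² − 49 = 0  ⇒  r_C1 = 7 (r>0 drops 1)

7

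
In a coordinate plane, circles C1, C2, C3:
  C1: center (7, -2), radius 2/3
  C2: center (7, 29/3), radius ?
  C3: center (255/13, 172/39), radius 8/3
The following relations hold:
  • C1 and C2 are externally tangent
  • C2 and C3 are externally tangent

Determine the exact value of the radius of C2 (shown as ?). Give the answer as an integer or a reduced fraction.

1. [ext C1·C2]  r_C2² + (4/3)r_C2 − 407/3 = 0  ⇒  r_C2 = 11 (r>0 drops 1)
2. [ext C2·C3]  r_C2² + (16/3)r_C2 − 539/3 = 0  ⇒  r_C2 = 11 (r>0 drops 1)

11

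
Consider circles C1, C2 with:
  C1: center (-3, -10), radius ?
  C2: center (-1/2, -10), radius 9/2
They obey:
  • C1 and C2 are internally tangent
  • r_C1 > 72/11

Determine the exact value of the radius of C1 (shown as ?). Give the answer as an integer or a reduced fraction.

1. [int C1,C2]  r_C1² − 9r_C1 + 14 = 0  ⇒  r_C1 = 2 or 7
2. given r_C1 > 72/11: keep 7

7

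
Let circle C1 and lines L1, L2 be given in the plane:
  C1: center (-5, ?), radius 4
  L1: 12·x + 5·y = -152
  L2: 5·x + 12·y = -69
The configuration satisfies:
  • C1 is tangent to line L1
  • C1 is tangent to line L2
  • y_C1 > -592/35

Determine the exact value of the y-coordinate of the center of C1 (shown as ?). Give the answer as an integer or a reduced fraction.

1. [C1‖L1]  y_C1² + (184/5)y_C1 + 1152/5 = 0  ⇒  y_C1 = -144/5 or -8
2. [C1‖L2]  y_C1² + (22/3)y_C1 − 16/3 = 0  ⇒  y_C1 = -8 or 2/3

-8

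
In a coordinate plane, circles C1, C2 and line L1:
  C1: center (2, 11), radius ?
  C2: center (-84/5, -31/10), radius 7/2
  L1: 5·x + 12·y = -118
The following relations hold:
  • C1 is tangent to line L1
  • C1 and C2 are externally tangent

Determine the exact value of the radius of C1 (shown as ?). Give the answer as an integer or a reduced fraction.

1. [C1‖L1]  r_C1² − 400 = 0  ⇒  r_C1 = 20 (r>0 drops 1)
2. [ext C1·C2]  r_C1² + 7r_C1 − 540 = 0  ⇒  r_C1 = 20 (r>0 drops 1)

20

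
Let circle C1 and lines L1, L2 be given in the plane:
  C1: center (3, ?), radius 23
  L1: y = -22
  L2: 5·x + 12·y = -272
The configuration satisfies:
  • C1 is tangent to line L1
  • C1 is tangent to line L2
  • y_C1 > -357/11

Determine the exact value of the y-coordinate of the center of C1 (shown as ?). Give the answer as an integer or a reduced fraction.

1. [C1‖L1]  y_C1² + 44y_C1 − 45 = 0  ⇒  y_C1 = -45 or 1
2. [C1‖L2]  y_C1² + (287/6)y_C1 − 293/6 = 0  ⇒  y_C1 = -293/6 or 1

1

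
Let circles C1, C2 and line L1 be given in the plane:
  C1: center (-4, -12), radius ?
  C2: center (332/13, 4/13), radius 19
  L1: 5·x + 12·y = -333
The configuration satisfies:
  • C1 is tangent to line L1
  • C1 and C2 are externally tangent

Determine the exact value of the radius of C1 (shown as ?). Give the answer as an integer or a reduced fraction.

13

1. [C1‖L1]  r_C1² − 169 = 0  ⇒  r_C1 = 13 (r>0 drops 1)
2. [ext C1·C2]  r_C1² + 38r_C1 − 663 = 0  ⇒  r_C1 = 13 (r>0 drops 1)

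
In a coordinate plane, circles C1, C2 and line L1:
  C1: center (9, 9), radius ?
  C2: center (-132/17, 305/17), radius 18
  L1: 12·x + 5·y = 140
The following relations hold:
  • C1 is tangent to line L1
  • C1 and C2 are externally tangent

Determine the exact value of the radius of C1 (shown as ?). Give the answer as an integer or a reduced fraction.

1

1. [C1‖L1]  r_C1² − 1 = 0  ⇒  r_C1 = 1 (r>0 drops 1)
2. [ext C1·C2]  r_C1² + 36r_C1 − 37 = 0  ⇒  r_C1 = 1 (r>0 drops 1)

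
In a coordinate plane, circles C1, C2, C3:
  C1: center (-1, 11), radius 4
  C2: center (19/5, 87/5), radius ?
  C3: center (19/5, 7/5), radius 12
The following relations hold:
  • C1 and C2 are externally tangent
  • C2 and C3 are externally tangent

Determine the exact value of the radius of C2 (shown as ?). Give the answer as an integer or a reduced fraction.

4

1. [ext C1·C2]  r_C2² + 8r_C2 − 48 = 0  ⇒  r_C2 = 4 (r>0 drops 1)
2. [ext C2·C3]  r_C2² + 24r_C2 − 112 = 0  ⇒  r_C2 = 4 (r>0 drops 1)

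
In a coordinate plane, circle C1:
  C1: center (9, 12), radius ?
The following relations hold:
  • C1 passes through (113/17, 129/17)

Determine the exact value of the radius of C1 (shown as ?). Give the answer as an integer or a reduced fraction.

5

1. [C1∋P]  r_C1² − 25 = 0  ⇒  r_C1 = 5 (r>0 drops 1)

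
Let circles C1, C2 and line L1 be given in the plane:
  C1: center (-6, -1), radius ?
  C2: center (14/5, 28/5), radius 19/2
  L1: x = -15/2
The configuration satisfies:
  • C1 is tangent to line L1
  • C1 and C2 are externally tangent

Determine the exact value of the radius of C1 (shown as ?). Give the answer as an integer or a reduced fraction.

1. [C1‖L1]  r_C1² − 9/4 = 0  ⇒  r_C1 = 3/2 (r>0 drops 1)
2. [ext C1·C2]  r_C1² + 19r_C1 − 123/4 = 0  ⇒  r_C1 = 3/2 (r>0 drops 1)

3/2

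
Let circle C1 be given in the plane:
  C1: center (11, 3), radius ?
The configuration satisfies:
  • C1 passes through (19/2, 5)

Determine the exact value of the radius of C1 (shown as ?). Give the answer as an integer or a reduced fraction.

5/2

1. [C1∋P]  r_C1² − 25/4 = 0  ⇒  r_C1 = 5/2 (r>0 drops 1)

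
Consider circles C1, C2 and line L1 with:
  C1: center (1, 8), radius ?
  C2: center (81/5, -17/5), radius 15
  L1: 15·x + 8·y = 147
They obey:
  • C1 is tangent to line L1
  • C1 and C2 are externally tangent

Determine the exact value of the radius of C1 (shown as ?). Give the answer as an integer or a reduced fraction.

4

1. [C1‖L1]  r_C1² − 16 = 0  ⇒  r_C1 = 4 (r>0 drops 1)
2. [ext C1·C2]  r_C1² + 30r_C1 − 136 = 0  ⇒  r_C1 = 4 (r>0 drops 1)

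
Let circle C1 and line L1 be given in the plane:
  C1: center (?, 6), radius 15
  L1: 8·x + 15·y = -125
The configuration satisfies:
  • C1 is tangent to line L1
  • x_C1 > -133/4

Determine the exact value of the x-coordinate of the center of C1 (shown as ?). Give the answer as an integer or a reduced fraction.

5

1. [C1‖L1]  x_C1² + (215/4)x_C1 − 1175/4 = 0  ⇒  x_C1 = -235/4 or 5
2. given x_C1 > -133/4: keep 5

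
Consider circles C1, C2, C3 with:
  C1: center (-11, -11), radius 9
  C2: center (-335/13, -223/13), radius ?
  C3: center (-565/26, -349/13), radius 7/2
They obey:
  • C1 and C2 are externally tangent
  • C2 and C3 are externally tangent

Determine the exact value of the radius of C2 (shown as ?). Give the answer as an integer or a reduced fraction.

1. [ext C1·C2]  r_C2² + 18r_C2 − 175 = 0  ⇒  r_C2 = 7 (r>0 drops 1)
2. [ext C2·C3]  r_C2² + 7r_C2 − 98 = 0  ⇒  r_C2 = 7 (r>0 drops 1)

7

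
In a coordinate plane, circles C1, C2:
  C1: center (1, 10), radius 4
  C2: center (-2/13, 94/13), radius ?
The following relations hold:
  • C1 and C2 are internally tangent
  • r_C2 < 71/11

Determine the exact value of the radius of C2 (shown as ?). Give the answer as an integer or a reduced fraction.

1. [int C1,C2]  r_C2² − 8r_C2 + 7 = 0  ⇒  r_C2 = 1 or 7
2. given r_C2 < 71/11: keep 1

1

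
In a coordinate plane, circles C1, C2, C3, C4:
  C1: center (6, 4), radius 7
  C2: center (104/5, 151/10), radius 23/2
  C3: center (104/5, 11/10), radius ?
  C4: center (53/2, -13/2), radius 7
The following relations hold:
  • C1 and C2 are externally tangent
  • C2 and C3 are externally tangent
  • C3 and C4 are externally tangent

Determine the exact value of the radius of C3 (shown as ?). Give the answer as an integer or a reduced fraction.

1. [ext C2·C3]  r_C3² + 23r_C3 − 255/4 = 0  ⇒  r_C3 = 5/2 (r>0 drops 1)
2. [ext C3·C4]  r_C3² + 14r_C3 − 165/4 = 0  ⇒  r_C3 = 5/2 (r>0 drops 1)

5/2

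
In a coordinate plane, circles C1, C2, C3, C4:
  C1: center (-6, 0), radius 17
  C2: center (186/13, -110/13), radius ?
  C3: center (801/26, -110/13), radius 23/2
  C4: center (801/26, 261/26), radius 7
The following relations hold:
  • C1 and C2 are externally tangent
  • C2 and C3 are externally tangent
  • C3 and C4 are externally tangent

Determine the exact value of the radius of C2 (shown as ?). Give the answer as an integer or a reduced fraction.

1. [ext C1·C2]  r_C2² + 34r_C2 − 195 = 0  ⇒  r_C2 = 5 (r>0 drops 1)
2. [ext C2·C3]  r_C2² + 23r_C2 − 140 = 0  ⇒  r_C2 = 5 (r>0 drops 1)

5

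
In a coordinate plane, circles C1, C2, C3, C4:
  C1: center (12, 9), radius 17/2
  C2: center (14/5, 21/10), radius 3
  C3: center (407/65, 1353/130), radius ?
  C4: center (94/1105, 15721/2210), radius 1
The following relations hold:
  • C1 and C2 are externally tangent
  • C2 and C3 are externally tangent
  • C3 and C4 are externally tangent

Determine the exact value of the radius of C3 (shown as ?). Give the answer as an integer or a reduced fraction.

6

1. [ext C2·C3]  r_C3² + 6r_C3 − 72 = 0  ⇒  r_C3 = 6 (r>0 drops 1)
2. [ext C3·C4]  r_C3² + 2r_C3 − 48 = 0  ⇒  r_C3 = 6 (r>0 drops 1)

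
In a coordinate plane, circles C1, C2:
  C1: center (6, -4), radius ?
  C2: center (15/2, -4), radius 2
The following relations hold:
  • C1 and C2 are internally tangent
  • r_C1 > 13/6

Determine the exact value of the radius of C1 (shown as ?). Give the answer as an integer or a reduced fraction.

1. [int C1,C2]  r_C1² − 4r_C1 + 7/4 = 0  ⇒  r_C1 = 1/2 or 7/2
2. given r_C1 > 13/6: keep 7/2

7/2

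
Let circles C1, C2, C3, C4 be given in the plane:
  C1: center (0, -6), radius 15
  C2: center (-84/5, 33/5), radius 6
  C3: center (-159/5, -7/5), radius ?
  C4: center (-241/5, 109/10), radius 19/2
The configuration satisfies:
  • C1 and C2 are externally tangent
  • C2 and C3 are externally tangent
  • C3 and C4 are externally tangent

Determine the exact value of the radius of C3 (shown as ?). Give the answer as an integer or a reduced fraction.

11

1. [ext C2·C3]  r_C3² + 12r_C3 − 253 = 0  ⇒  r_C3 = 11 (r>0 drops 1)
2. [ext C3·C4]  r_C3² + 19r_C3 − 330 = 0  ⇒  r_C3 = 11 (r>0 drops 1)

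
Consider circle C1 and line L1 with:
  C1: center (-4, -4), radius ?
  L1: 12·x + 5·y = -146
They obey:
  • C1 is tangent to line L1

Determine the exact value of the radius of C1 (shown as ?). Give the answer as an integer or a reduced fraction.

6

1. [C1‖L1]  r_C1² − 36 = 0  ⇒  r_C1 = 6 (r>0 drops 1)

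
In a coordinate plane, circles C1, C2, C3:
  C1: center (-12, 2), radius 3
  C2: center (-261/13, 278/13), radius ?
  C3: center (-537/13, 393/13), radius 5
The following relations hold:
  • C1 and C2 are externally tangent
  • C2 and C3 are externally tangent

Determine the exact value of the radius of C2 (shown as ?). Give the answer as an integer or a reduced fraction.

1. [ext C1·C2]  r_C2² + 6r_C2 − 432 = 0  ⇒  r_C2 = 18 (r>0 drops 1)
2. [ext C2·C3]  r_C2² + 10r_C2 − 504 = 0  ⇒  r_C2 = 18 (r>0 drops 1)

18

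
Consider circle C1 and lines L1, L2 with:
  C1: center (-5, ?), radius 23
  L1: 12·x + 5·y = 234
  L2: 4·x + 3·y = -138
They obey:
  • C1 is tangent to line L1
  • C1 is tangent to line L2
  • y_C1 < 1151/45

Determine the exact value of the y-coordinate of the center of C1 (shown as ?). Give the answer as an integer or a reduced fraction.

-1

1. [C1‖L1]  y_C1² − (588/5)y_C1 − 593/5 = 0  ⇒  y_C1 = -1 or 593/5
2. [C1‖L2]  y_C1² + (236/3)y_C1 + 233/3 = 0  ⇒  y_C1 = -233/3 or -1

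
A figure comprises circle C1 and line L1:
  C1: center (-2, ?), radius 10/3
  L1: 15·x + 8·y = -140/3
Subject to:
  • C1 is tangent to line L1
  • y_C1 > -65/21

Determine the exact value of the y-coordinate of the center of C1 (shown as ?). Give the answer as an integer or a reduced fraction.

5

1. [C1‖L1]  y_C1² + (25/6)y_C1 − 275/6 = 0  ⇒  y_C1 = -55/6 or 5
2. given y_C1 > -65/21: keep 5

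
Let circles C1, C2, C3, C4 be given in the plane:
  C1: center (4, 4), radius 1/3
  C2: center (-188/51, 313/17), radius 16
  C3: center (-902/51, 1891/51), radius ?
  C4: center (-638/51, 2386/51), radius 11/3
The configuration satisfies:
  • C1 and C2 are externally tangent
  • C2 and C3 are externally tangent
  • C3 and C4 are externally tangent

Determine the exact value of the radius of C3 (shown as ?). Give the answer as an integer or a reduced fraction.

22/3

1. [ext C2·C3]  r_C3² + 32r_C3 − 2596/9 = 0  ⇒  r_C3 = 22/3 (r>0 drops 1)
2. [ext C3·C4]  r_C3² + (22/3)r_C3 − 968/9 = 0  ⇒  r_C3 = 22/3 (r>0 drops 1)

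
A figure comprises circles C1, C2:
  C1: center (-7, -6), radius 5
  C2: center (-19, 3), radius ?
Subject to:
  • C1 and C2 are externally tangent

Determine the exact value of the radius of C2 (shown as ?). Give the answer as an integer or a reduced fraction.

1. [ext C1·C2]  r_C2² + 10r_C2 − 200 = 0  ⇒  r_C2 = 10 (r>0 drops 1)

10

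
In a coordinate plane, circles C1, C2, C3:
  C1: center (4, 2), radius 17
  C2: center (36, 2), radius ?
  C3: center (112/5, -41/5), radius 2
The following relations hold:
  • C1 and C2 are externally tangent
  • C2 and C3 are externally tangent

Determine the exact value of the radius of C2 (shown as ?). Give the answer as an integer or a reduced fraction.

15

1. [ext C1·C2]  r_C2² + 34r_C2 − 735 = 0  ⇒  r_C2 = 15 (r>0 drops 1)
2. [ext C2·C3]  r_C2² + 4r_C2 − 285 = 0  ⇒  r_C2 = 15 (r>0 drops 1)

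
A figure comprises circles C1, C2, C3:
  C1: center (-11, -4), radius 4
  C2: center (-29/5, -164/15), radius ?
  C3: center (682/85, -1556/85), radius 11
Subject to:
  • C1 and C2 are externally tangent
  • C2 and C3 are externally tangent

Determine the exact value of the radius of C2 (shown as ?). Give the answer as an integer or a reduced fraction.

14/3

1. [ext C1·C2]  r_C2² + 8r_C2 − 532/9 = 0  ⇒  r_C2 = 14/3 (r>0 drops 1)
2. [ext C2·C3]  r_C2² + 22r_C2 − 1120/9 = 0  ⇒  r_C2 = 14/3 (r>0 drops 1)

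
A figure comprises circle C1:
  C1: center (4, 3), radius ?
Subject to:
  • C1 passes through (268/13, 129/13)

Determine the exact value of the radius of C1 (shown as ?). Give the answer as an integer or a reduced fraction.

18

1. [C1∋P]  r_C1² − 324 = 0  ⇒  r_C1 = 18 (r>0 drops 1)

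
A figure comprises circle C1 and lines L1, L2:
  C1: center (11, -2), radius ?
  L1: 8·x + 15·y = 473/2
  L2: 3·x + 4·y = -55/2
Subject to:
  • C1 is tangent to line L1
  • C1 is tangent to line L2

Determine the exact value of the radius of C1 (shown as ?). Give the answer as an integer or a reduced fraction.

21/2

1. [C1‖L1]  r_C1² − 441/4 = 0  ⇒  r_C1 = 21/2 (r>0 drops 1)
2. [C1‖L2]  r_C1² − 441/4 = 0  ⇒  r_C1 = 21/2 (r>0 drops 1)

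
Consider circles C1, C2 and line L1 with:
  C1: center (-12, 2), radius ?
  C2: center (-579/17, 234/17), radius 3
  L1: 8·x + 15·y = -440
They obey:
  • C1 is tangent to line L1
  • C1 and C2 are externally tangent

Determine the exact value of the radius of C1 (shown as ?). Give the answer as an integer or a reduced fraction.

22

1. [C1‖L1]  r_C1² − 484 = 0  ⇒  r_C1 = 22 (r>0 drops 1)
2. [ext C1·C2]  r_C1² + 6r_C1 − 616 = 0  ⇒  r_C1 = 22 (r>0 drops 1)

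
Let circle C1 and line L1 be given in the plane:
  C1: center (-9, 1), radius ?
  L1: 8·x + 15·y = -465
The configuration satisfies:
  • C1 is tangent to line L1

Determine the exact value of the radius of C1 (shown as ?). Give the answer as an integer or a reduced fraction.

1. [C1‖L1]  r_C1² − 576 = 0  ⇒  r_C1 = 24 (r>0 drops 1)

24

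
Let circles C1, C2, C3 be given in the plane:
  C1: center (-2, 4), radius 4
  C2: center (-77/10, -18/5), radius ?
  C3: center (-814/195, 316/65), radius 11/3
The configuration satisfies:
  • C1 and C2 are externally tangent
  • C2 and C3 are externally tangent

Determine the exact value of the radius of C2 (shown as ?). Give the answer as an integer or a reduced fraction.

11/2

1. [ext C1·C2]  r_C2² + 8r_C2 − 297/4 = 0  ⇒  r_C2 = 11/2 (r>0 drops 1)
2. [ext C2·C3]  r_C2² + (22/3)r_C2 − 847/12 = 0  ⇒  r_C2 = 11/2 (r>0 drops 1)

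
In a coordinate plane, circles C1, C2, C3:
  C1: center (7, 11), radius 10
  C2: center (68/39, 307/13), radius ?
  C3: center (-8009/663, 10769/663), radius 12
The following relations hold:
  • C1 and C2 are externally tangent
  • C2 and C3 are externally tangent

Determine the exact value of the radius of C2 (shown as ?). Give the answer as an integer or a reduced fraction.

11/3

1. [ext C1·C2]  r_C2² + 20r_C2 − 781/9 = 0  ⇒  r_C2 = 11/3 (r>0 drops 1)
2. [ext C2·C3]  r_C2² + 24r_C2 − 913/9 = 0  ⇒  r_C2 = 11/3 (r>0 drops 1)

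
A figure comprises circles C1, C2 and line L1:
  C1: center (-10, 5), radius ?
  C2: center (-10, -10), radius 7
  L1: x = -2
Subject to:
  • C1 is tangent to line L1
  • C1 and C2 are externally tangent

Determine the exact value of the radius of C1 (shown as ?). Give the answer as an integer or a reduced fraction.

1. [C1‖L1]  r_C1² − 64 = 0  ⇒  r_C1 = 8 (r>0 drops 1)
2. [ext C1·C2]  r_C1² + 14r_C1 − 176 = 0  ⇒  r_C1 = 8 (r>0 drops 1)

8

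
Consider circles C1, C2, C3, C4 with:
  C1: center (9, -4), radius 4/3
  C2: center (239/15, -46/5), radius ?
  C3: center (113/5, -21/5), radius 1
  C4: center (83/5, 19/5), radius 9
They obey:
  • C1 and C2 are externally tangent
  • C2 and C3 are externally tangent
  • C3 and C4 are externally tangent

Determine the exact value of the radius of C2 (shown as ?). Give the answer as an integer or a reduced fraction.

22/3

1. [ext C1·C2]  r_C2² + (8/3)r_C2 − 220/3 = 0  ⇒  r_C2 = 22/3 (r>0 drops 1)
2. [ext C2·C3]  r_C2² + 2r_C2 − 616/9 = 0  ⇒  r_C2 = 22/3 (r>0 drops 1)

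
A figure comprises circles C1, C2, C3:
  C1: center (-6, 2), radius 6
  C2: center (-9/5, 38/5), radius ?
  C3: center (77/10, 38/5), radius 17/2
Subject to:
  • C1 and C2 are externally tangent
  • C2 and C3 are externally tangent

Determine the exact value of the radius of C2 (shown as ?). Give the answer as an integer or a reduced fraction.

1. [ext C1·C2]  r_C2² + 12r_C2 − 13 = 0  ⇒  r_C2 = 1 (r>0 drops 1)
2. [ext C2·C3]  r_C2² + 17r_C2 − 18 = 0  ⇒  r_C2 = 1 (r>0 drops 1)

1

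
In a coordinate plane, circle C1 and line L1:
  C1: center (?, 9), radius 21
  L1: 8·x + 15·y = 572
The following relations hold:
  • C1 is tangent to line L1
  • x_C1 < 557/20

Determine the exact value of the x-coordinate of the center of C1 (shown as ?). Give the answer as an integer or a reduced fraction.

1. [C1‖L1]  x_C1² − (437/4)x_C1 + 1985/2 = 0  ⇒  x_C1 = 10 or 397/4
2. given x_C1 < 557/20: keep 10

10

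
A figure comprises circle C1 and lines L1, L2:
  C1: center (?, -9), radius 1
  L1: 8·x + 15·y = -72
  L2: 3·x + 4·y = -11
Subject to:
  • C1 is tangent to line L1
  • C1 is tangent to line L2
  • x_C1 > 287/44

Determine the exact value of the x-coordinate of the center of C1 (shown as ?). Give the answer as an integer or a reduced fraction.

10

1. [C1‖L1]  x_C1² − (63/4)x_C1 + 115/2 = 0  ⇒  x_C1 = 23/4 or 10
2. [C1‖L2]  x_C1² − (50/3)x_C1 + 200/3 = 0  ⇒  x_C1 = 20/3 or 10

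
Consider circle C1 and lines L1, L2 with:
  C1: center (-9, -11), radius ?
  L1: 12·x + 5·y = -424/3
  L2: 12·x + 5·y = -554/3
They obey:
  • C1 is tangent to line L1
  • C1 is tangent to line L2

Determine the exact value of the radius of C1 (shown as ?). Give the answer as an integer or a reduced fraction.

5/3

1. [C1‖L1]  r_C1² − 25/9 = 0  ⇒  r_C1 = 5/3 (r>0 drops 1)
2. [C1‖L2]  r_C1² − 25/9 = 0  ⇒  r_C1 = 5/3 (r>0 drops 1)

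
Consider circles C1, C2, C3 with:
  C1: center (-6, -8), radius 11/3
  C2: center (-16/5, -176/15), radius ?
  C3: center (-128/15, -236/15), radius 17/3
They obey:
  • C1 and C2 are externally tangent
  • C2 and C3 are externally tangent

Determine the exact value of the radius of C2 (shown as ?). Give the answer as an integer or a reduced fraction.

1. [ext C1·C2]  r_C2² + (22/3)r_C2 − 25/3 = 0  ⇒  r_C2 = 1 (r>0 drops 1)
2. [ext C2·C3]  r_C2² + (34/3)r_C2 − 37/3 = 0  ⇒  r_C2 = 1 (r>0 drops 1)

1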